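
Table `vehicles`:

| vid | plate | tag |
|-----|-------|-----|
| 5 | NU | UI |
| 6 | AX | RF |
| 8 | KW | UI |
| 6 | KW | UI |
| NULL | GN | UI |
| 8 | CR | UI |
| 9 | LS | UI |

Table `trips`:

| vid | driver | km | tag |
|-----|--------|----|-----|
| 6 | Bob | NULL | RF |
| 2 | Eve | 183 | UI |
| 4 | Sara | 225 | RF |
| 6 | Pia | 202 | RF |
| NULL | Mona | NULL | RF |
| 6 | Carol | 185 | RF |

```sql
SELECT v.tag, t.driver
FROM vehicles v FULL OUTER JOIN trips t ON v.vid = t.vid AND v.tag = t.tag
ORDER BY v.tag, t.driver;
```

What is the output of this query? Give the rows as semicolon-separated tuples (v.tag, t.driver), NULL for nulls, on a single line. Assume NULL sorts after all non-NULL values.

FULL OUTER JOIN keeps every row from both sides; unmatched rows get NULL for the other side's columns.
Matching on v.vid = t.vid AND v.tag = t.tag. A NULL in a compared column never satisfies the condition.
- v (vid=5, tag=UI) has no partner → padded with NULL.
- v (vid=6, tag=RF) pairs with 3 row(s) of t.
- v (vid=8, tag=UI) has no partner → padded with NULL.
- v (vid=6, tag=UI) has no partner → padded with NULL.
- v (vid=NULL, tag=UI) has no partner → padded with NULL.
- v (vid=8, tag=UI) has no partner → padded with NULL.
- v (vid=9, tag=UI) has no partner → padded with NULL.
- 3 row(s) from t found no v partner → padded with NULL.

(RF, Bob); (RF, Carol); (RF, Pia); (UI, NULL); (UI, NULL); (UI, NULL); (UI, NULL); (UI, NULL); (UI, NULL); (NULL, Eve); (NULL, Mona); (NULL, Sara)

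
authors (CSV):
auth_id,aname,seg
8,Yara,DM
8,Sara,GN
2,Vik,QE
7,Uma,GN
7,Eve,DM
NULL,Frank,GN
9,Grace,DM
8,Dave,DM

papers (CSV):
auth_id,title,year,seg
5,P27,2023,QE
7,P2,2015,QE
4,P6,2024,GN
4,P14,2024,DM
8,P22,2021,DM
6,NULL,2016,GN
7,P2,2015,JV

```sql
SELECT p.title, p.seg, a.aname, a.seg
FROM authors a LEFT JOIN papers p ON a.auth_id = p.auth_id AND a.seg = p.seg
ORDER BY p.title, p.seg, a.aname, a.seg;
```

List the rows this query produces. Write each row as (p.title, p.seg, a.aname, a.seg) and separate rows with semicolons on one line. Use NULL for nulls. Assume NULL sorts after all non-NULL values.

(P22, DM, Dave, DM); (P22, DM, Yara, DM); (NULL, NULL, Eve, DM); (NULL, NULL, Frank, GN); (NULL, NULL, Grace, DM); (NULL, NULL, Sara, GN); (NULL, NULL, Uma, GN); (NULL, NULL, Vik, QE)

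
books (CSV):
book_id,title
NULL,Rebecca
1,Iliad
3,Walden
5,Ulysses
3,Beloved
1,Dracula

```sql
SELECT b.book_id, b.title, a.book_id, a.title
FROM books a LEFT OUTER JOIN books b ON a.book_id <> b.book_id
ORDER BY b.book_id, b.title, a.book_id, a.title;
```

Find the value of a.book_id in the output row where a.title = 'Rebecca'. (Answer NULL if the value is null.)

LEFT JOIN keeps every row from `books a`; unmatched rows get NULL for `books b`'s columns.
Matching on a.book_id <> b.book_id. A NULL in a compared column never satisfies the condition.
- a (book_id=NULL) has no partner → padded with NULL.
- a (book_id=1) pairs with 3 row(s) of b.
- a (book_id=3) pairs with 3 row(s) of b.
- a (book_id=5) pairs with 4 row(s) of b.
- a (book_id=3) pairs with 3 row(s) of b.
- a (book_id=1) pairs with 3 row(s) of b.

NULL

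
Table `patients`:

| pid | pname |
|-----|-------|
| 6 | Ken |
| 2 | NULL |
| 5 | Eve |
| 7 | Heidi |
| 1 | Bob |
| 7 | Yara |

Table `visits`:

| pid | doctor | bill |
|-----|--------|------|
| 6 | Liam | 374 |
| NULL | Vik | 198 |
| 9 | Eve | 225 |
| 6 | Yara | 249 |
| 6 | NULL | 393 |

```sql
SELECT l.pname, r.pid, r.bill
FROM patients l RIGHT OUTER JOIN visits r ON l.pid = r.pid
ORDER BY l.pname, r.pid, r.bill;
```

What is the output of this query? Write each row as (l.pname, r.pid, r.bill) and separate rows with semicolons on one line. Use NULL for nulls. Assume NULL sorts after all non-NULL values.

(Ken, 6, 249); (Ken, 6, 374); (Ken, 6, 393); (NULL, 9, 225); (NULL, NULL, 198)

RIGHT JOIN keeps every row from `visits`; unmatched rows get NULL for `patients`'s columns.
Matching on l.pid = r.pid. A NULL in a compared column never satisfies the condition.
- l (pid=6) pairs with 3 row(s) of r.
- l (pid=2) has no partner in r.
- l (pid=5) has no partner in r.
- l (pid=7) has no partner in r.
- l (pid=1) has no partner in r.
- l (pid=7) has no partner in r.
- 2 r row(s) had no l match → kept, l columns NULL.
After projecting and ordering:
l.pname | r.pid | r.bill
Ken | 6 | 249
Ken | 6 | 374
Ken | 6 | 393
NULL | 9 | 225
NULL | NULL | 198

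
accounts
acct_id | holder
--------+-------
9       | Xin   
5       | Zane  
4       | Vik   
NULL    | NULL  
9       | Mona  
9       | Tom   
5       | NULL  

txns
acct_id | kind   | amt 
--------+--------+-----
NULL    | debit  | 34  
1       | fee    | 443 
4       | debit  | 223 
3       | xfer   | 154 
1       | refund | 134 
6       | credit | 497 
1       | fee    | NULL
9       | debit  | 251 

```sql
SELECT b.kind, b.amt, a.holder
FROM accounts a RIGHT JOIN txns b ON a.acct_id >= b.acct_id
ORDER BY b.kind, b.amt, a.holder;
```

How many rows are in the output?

RIGHT JOIN keeps every row from `txns`; unmatched rows get NULL for `accounts`'s columns.
Matching on a.acct_id >= b.acct_id. A NULL in a compared column never satisfies the condition.
- a (acct_id=9) pairs with 7 row(s) of b.
- a (acct_id=5) pairs with 5 row(s) of b.
- a (acct_id=4) pairs with 5 row(s) of b.
- a (acct_id=NULL) has no partner in b.
- a (acct_id=9) pairs with 7 row(s) of b.
- a (acct_id=9) pairs with 7 row(s) of b.
- a (acct_id=5) pairs with 5 row(s) of b.
- plus 1 unmatched b row(s), each kept with NULL a columns.
Total: 36 matched + 1 padded = 37 rows.

37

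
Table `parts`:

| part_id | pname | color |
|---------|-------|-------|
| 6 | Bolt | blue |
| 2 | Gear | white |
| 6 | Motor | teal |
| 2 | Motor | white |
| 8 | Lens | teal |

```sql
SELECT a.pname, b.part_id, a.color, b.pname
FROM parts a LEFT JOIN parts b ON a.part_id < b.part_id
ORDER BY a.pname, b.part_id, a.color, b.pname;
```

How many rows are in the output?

LEFT JOIN keeps every row from `parts a`; unmatched rows get NULL for `parts b`'s columns.
Matching on a.part_id < b.part_id.
- a[0] part_id=6 → 1 match(es) in b → 1 row(s).
- a[1] part_id=2 → 3 match(es) in b → 3 row(s).
- a[2] part_id=6 → 1 match(es) in b → 1 row(s).
- a[3] part_id=2 → 3 match(es) in b → 3 row(s).
- a[4] part_id=8 → no match; kept with NULLs on the b side.
Total: 8 matched + 1 padded = 9 rows.

9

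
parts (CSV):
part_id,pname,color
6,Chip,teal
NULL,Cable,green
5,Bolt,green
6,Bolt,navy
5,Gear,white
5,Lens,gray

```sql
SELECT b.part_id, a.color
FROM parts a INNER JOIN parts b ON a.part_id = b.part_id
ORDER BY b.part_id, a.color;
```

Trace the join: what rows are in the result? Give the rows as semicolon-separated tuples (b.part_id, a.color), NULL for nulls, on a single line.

(5, gray); (5, gray); (5, gray); (5, green); (5, green); (5, green); (5, white); (5, white); (5, white); (6, navy); (6, navy); (6, teal); (6, teal)

INNER JOIN keeps only pairs where the ON condition holds.
Matching on a.part_id = b.part_id. A NULL in a compared column never satisfies the condition.
- part_id=6: 2 matching b row(s), so 2 row(s) emitted.
- part_id=NULL: no matching b row, dropped.
- part_id=5: 3 matching b row(s), so 3 row(s) emitted.
- part_id=6: 2 matching b row(s), so 2 row(s) emitted.
- part_id=5: 3 matching b row(s), so 3 row(s) emitted.
- part_id=5: 3 matching b row(s), so 3 row(s) emitted.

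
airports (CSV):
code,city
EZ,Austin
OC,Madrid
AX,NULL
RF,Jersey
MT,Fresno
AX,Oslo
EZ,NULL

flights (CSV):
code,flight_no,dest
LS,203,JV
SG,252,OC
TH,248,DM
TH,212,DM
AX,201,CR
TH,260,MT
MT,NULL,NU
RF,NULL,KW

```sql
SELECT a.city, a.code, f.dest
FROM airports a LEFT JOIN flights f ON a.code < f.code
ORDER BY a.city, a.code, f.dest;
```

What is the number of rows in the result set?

LEFT JOIN keeps every row from `airports`; unmatched rows get NULL for `flights`'s columns.
Matching on a.code < f.code.
- a[0] code=EZ → 7 match(es) in f → 7 row(s).
- a[1] code=OC → 5 match(es) in f → 5 row(s).
- a[2] code=AX → 7 match(es) in f → 7 row(s).
- a[3] code=RF → 4 match(es) in f → 4 row(s).
- a[4] code=MT → 5 match(es) in f → 5 row(s).
- a[5] code=AX → 7 match(es) in f → 7 row(s).
- a[6] code=EZ → 7 match(es) in f → 7 row(s).
Total: 42 rows.

42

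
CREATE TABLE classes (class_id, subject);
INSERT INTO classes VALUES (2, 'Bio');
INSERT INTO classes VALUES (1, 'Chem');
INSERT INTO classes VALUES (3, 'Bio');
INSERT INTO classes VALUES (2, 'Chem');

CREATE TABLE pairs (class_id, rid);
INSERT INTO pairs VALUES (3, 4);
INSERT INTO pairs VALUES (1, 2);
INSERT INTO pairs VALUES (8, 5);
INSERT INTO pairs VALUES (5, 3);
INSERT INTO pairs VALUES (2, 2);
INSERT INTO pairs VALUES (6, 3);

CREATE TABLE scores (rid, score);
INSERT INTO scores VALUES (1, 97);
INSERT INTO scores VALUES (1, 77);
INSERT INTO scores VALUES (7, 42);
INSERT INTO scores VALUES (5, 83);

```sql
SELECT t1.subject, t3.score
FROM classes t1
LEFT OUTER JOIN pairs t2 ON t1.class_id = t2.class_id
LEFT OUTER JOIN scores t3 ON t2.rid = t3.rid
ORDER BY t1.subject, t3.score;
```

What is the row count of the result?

4

Step 1 — t1 LEFT JOIN t2 on class_id → 4 row(s).
Then LEFT JOIN `scores t3` on rid: each of those 4 rows is kept; rows whose t2.rid has no match in t3 get NULL for t3's columns.
Result: 4 row(s).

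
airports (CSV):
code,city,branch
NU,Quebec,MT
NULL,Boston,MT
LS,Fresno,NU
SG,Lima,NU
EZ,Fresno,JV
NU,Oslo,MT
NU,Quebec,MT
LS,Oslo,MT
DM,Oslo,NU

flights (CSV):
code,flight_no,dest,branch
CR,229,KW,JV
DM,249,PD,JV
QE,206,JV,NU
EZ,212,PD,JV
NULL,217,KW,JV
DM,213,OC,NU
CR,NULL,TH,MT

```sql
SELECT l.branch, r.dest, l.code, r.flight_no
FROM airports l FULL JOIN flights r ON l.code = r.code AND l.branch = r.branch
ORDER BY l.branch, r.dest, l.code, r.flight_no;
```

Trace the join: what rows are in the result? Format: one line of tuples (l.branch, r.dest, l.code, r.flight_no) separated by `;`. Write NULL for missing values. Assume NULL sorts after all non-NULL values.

FULL OUTER JOIN keeps every row from both sides; unmatched rows get NULL for the other side's columns.
Matching on l.code = r.code AND l.branch = r.branch. A NULL in a compared column never satisfies the condition.
- code=NU, branch=MT: no r row matches, row kept with r columns NULL.
- code=NULL, branch=MT: no r row matches, row kept with r columns NULL.
- code=LS, branch=NU: no r row matches, row kept with r columns NULL.
- code=SG, branch=NU: no r row matches, row kept with r columns NULL.
- code=EZ, branch=JV: 1 matching r row(s), so 1 row(s) emitted.
- code=NU, branch=MT: no r row matches, row kept with r columns NULL.
- code=NU, branch=MT: no r row matches, row kept with r columns NULL.
- code=LS, branch=MT: no r row matches, row kept with r columns NULL.
- code=DM, branch=NU: 1 matching r row(s), so 1 row(s) emitted.
- plus 5 unmatched r row(s), each kept with NULL l columns.

(JV, PD, EZ, 212); (MT, NULL, LS, NULL); (MT, NULL, NU, NULL); (MT, NULL, NU, NULL); (MT, NULL, NU, NULL); (MT, NULL, NULL, NULL); (NU, OC, DM, 213); (NU, NULL, LS, NULL); (NU, NULL, SG, NULL); (NULL, JV, NULL, 206); (NULL, KW, NULL, 217); (NULL, KW, NULL, 229); (NULL, PD, NULL, 249); (NULL, TH, NULL, NULL)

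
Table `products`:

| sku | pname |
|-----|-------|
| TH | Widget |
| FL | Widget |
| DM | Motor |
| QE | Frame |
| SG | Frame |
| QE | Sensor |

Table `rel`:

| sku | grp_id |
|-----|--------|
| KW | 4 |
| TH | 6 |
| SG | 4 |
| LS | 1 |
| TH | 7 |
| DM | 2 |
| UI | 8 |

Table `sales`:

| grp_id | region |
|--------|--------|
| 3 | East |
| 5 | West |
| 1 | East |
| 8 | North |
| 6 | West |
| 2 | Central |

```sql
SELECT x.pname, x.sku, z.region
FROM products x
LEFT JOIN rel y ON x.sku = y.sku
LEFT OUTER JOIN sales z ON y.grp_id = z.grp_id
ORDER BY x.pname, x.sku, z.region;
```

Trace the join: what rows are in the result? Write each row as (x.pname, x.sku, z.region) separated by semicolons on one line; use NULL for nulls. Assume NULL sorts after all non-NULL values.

(Frame, QE, NULL); (Frame, SG, NULL); (Motor, DM, Central); (Sensor, QE, NULL); (Widget, FL, NULL); (Widget, TH, West); (Widget, TH, NULL)

Evaluate left to right. First `products x LEFT JOIN rel y` on sku: 7 row(s).
Then LEFT JOIN `sales z` on grp_id: each of those 7 rows is kept; rows whose y.grp_id has no match in z get NULL for z's columns.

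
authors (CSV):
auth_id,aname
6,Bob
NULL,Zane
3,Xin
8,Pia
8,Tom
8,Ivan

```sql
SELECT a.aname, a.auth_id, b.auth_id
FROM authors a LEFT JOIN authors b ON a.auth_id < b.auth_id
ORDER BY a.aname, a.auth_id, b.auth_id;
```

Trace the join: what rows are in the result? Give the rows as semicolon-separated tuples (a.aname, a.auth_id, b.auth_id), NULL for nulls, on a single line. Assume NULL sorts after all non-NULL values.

LEFT JOIN keeps every row from `authors a`; unmatched rows get NULL for `authors b`'s columns.
Matching on a.auth_id < b.auth_id. A NULL in a compared column never satisfies the condition.
Matched pairs: 7; unmatched a rows kept: 4.

(Bob, 6, 8); (Bob, 6, 8); (Bob, 6, 8); (Ivan, 8, NULL); (Pia, 8, NULL); (Tom, 8, NULL); (Xin, 3, 6); (Xin, 3, 8); (Xin, 3, 8); (Xin, 3, 8); (Zane, NULL, NULL)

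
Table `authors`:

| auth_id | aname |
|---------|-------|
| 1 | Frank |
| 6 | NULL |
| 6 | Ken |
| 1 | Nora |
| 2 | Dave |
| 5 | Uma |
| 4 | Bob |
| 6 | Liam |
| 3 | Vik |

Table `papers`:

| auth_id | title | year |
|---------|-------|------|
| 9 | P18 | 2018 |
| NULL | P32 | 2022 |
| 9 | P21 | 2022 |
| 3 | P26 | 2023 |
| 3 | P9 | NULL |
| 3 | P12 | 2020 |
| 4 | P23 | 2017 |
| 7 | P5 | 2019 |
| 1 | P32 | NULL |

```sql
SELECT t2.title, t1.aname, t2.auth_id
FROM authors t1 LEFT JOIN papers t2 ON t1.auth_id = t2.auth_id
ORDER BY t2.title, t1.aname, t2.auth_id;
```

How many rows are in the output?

LEFT JOIN keeps every row from `authors`; unmatched rows get NULL for `papers`'s columns.
Matching on t1.auth_id = t2.auth_id. A NULL in a compared column never satisfies the condition.
- t1[0] auth_id=1 → 1 match(es) in t2 → 1 row(s).
- t1[1] auth_id=6 → no match; kept with NULLs on the t2 side.
- t1[2] auth_id=6 → no match; kept with NULLs on the t2 side.
- t1[3] auth_id=1 → 1 match(es) in t2 → 1 row(s).
- t1[4] auth_id=2 → no match; kept with NULLs on the t2 side.
- t1[5] auth_id=5 → no match; kept with NULLs on the t2 side.
- t1[6] auth_id=4 → 1 match(es) in t2 → 1 row(s).
- t1[7] auth_id=6 → no match; kept with NULLs on the t2 side.
- t1[8] auth_id=3 → 3 match(es) in t2 → 3 row(s).
Total: 6 matched + 5 padded = 11 rows.

11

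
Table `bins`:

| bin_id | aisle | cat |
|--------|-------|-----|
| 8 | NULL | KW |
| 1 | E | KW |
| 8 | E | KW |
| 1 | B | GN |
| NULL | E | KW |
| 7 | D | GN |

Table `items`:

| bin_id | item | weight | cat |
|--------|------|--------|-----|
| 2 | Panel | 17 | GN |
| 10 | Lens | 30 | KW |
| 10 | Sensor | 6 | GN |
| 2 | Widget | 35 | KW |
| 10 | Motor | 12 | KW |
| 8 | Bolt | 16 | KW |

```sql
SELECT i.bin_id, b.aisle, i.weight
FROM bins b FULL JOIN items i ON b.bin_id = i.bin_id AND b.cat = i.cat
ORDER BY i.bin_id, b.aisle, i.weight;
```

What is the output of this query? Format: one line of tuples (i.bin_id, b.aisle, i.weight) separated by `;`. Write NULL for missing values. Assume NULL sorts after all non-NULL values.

FULL OUTER JOIN keeps every row from both sides; unmatched rows get NULL for the other side's columns.
Matching on b.bin_id = i.bin_id AND b.cat = i.cat. A NULL in a compared column never satisfies the condition.
- b[0] bin_id=8, cat=KW → 1 match(es) in i → 1 row(s).
- b[1] bin_id=1, cat=KW → no match; kept with NULLs on the i side.
- b[2] bin_id=8, cat=KW → 1 match(es) in i → 1 row(s).
- b[3] bin_id=1, cat=GN → no match; kept with NULLs on the i side.
- b[4] bin_id=NULL, cat=KW → no match; kept with NULLs on the i side.
- b[5] bin_id=7, cat=GN → no match; kept with NULLs on the i side.
- 5 i row(s) had no b match → kept, b columns NULL.

(2, NULL, 17); (2, NULL, 35); (8, E, 16); (8, NULL, 16); (10, NULL, 6); (10, NULL, 12); (10, NULL, 30); (NULL, B, NULL); (NULL, D, NULL); (NULL, E, NULL); (NULL, E, NULL)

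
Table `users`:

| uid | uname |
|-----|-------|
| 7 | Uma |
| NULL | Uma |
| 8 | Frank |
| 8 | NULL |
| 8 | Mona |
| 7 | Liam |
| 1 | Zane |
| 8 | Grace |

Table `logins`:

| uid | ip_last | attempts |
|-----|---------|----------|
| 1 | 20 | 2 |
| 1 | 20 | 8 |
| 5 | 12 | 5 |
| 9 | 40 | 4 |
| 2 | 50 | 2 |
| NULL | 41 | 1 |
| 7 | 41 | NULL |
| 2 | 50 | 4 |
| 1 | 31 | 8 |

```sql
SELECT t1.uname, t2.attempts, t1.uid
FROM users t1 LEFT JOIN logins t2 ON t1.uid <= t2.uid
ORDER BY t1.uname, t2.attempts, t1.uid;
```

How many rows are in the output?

17

LEFT JOIN keeps every row from `users`; unmatched rows get NULL for `logins`'s columns.
Matching on t1.uid <= t2.uid. A NULL in a compared column never satisfies the condition.
Matched pairs: 16; unmatched t1 rows kept: 1.
Total: 16 matched + 1 padded = 17 rows.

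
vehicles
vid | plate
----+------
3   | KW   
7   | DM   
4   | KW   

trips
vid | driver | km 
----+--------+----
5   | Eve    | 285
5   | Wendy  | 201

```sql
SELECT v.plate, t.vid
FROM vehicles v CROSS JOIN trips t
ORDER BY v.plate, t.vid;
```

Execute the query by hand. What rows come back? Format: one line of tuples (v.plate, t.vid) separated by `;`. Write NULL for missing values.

CROSS JOIN pairs every row of `vehicles` with every row of `trips`: 3 × 2 = 6 rows.
After projecting and ordering:
v.plate | t.vid
DM | 5
DM | 5
KW | 5
KW | 5
KW | 5
KW | 5

(DM, 5); (DM, 5); (KW, 5); (KW, 5); (KW, 5); (KW, 5)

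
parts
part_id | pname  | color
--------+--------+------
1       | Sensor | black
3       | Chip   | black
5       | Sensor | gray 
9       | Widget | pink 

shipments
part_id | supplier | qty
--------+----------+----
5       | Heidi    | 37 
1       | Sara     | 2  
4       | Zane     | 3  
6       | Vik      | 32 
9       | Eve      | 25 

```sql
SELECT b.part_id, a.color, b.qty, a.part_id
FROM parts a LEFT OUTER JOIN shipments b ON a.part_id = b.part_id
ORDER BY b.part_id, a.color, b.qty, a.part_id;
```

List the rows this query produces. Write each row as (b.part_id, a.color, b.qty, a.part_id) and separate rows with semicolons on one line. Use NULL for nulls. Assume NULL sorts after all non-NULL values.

(1, black, 2, 1); (5, gray, 37, 5); (9, pink, 25, 9); (NULL, black, NULL, 3)

LEFT JOIN keeps every row from `parts`; unmatched rows get NULL for `shipments`'s columns.
Matching on a.part_id = b.part_id.
- a[0] part_id=1 → 1 match(es) in b → 1 row(s).
- a[1] part_id=3 → no match; kept with NULLs on the b side.
- a[2] part_id=5 → 1 match(es) in b → 1 row(s).
- a[3] part_id=9 → 1 match(es) in b → 1 row(s).
After projecting and ordering:
b.part_id | a.color | b.qty | a.part_id
1 | black | 2 | 1
5 | gray | 37 | 5
9 | pink | 25 | 9
NULL | black | NULL | 3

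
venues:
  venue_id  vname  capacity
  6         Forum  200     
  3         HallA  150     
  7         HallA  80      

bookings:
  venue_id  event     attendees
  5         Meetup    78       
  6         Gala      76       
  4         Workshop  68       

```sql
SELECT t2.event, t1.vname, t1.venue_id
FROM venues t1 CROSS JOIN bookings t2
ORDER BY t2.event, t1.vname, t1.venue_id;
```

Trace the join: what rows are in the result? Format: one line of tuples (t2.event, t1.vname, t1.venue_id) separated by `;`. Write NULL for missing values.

CROSS JOIN pairs every row of `venues` with every row of `bookings`: 3 × 3 = 9 rows.
After projecting and ordering:
t2.event | t1.vname | t1.venue_id
Gala | Forum | 6
Gala | HallA | 3
Gala | HallA | 7
Meetup | Forum | 6
Meetup | HallA | 3
Meetup | HallA | 7
Workshop | Forum | 6
Workshop | HallA | 3
Workshop | HallA | 7

(Gala, Forum, 6); (Gala, HallA, 3); (Gala, HallA, 7); (Meetup, Forum, 6); (Meetup, HallA, 3); (Meetup, HallA, 7); (Workshop, Forum, 6); (Workshop, HallA, 3); (Workshop, HallA, 7)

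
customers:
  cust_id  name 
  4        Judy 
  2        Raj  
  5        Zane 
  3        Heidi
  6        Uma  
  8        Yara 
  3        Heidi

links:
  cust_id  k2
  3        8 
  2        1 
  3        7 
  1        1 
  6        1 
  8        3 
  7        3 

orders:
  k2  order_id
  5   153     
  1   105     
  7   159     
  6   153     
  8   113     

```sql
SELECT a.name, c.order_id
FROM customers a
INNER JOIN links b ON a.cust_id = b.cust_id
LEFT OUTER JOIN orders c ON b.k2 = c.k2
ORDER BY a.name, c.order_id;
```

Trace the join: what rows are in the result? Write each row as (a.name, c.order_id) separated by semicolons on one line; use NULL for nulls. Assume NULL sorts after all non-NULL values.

Step 1 — a INNER JOIN b on cust_id → 7 row(s).
Then LEFT JOIN `orders c` on k2: each of those 7 rows is kept; rows whose b.k2 has no match in c get NULL for c's columns.

(Heidi, 113); (Heidi, 113); (Heidi, 159); (Heidi, 159); (Raj, 105); (Uma, 105); (Yara, NULL)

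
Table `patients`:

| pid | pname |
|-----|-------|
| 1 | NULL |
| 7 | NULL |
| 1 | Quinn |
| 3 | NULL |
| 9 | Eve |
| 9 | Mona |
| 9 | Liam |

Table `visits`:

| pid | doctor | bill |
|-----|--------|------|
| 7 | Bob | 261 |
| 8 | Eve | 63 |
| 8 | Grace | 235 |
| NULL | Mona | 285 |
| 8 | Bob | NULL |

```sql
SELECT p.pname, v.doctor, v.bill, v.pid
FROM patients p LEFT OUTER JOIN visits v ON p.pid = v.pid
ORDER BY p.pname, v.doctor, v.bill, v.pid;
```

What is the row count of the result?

LEFT JOIN keeps every row from `patients`; unmatched rows get NULL for `visits`'s columns.
Matching on p.pid = v.pid. A NULL in a compared column never satisfies the condition.
- pid=1: no v row matches, row kept with v columns NULL.
- pid=7: 1 matching v row(s), so 1 row(s) emitted.
- pid=1: no v row matches, row kept with v columns NULL.
- pid=3: no v row matches, row kept with v columns NULL.
- pid=9: no v row matches, row kept with v columns NULL.
- pid=9: no v row matches, row kept with v columns NULL.
- pid=9: no v row matches, row kept with v columns NULL.
Total: 1 matched + 6 padded = 7 rows.

7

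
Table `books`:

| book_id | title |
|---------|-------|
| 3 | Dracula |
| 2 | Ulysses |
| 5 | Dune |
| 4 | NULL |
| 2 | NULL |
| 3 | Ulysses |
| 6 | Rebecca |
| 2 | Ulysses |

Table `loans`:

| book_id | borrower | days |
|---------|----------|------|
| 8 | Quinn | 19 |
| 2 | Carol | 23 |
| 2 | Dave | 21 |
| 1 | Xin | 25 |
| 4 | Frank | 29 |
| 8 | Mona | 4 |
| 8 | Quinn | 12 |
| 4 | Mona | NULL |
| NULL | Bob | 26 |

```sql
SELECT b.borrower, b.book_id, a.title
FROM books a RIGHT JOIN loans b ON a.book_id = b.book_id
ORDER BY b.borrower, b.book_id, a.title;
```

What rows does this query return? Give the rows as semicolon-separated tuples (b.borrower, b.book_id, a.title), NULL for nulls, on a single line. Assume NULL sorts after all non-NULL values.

RIGHT JOIN keeps every row from `loans`; unmatched rows get NULL for `books`'s columns.
Matching on a.book_id = b.book_id. A NULL in a compared column never satisfies the condition.
- book_id=3: no matching b row.
- book_id=2: 2 matching b row(s), so 2 row(s) emitted.
- book_id=5: no matching b row.
- book_id=4: 2 matching b row(s), so 2 row(s) emitted.
- book_id=2: 2 matching b row(s), so 2 row(s) emitted.
- book_id=3: no matching b row.
- book_id=6: no matching b row.
- book_id=2: 2 matching b row(s), so 2 row(s) emitted.
- 5 row(s) from b found no a partner → padded with NULL.

(Bob, NULL, NULL); (Carol, 2, Ulysses); (Carol, 2, Ulysses); (Carol, 2, NULL); (Dave, 2, Ulysses); (Dave, 2, Ulysses); (Dave, 2, NULL); (Frank, 4, NULL); (Mona, 4, NULL); (Mona, 8, NULL); (Quinn, 8, NULL); (Quinn, 8, NULL); (Xin, 1, NULL)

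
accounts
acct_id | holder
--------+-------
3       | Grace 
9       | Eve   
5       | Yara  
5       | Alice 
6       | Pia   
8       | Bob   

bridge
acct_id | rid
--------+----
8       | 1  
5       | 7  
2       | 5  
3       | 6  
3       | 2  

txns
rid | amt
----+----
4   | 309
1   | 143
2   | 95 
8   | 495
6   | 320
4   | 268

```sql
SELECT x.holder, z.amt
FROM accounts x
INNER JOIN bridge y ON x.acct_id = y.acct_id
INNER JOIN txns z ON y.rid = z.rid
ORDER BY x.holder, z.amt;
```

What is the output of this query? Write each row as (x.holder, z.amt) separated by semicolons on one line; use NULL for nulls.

Evaluate left to right. First `accounts x INNER JOIN bridge y` on acct_id: 5 row(s).
Then INNER JOIN `txns z` on rid: keep only rows whose y.rid appears in z.

(Bob, 143); (Grace, 95); (Grace, 320)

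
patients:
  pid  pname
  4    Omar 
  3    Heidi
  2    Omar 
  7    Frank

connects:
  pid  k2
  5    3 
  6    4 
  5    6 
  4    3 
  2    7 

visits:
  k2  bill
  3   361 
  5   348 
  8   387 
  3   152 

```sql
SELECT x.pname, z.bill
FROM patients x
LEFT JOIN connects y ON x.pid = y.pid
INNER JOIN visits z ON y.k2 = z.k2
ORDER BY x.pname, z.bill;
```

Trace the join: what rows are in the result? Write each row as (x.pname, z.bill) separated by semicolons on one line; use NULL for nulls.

(Omar, 152); (Omar, 361)

Evaluate left to right. First `patients x LEFT JOIN connects y` on pid: 4 row(s).
Then INNER JOIN `visits z` on k2: keep only rows whose y.k2 appears in z.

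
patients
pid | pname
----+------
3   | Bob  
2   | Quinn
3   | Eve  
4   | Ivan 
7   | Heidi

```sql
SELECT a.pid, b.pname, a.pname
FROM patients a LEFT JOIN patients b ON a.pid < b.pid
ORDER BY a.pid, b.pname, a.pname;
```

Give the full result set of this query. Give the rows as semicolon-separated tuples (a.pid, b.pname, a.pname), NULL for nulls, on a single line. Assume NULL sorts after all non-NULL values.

(2, Bob, Quinn); (2, Eve, Quinn); (2, Heidi, Quinn); (2, Ivan, Quinn); (3, Heidi, Bob); (3, Heidi, Eve); (3, Ivan, Bob); (3, Ivan, Eve); (4, Heidi, Ivan); (7, NULL, Heidi)

LEFT JOIN keeps every row from `patients a`; unmatched rows get NULL for `patients b`'s columns.
Matching on a.pid < b.pid.
- a row (pid=3): matches 2 b row(s) → 2 output row(s).
- a row (pid=2): matches 4 b row(s) → 4 output row(s).
- a row (pid=3): matches 2 b row(s) → 2 output row(s).
- a row (pid=4): matches 1 b row(s) → 1 output row(s).
- a row (pid=7): no match → kept, b columns NULL.
After projecting and ordering:
a.pid | b.pname | a.pname
2 | Bob | Quinn
2 | Eve | Quinn
2 | Heidi | Quinn
2 | Ivan | Quinn
3 | Heidi | Bob
3 | Heidi | Eve
3 | Ivan | Bob
3 | Ivan | Eve
4 | Heidi | Ivan
7 | NULL | Heidi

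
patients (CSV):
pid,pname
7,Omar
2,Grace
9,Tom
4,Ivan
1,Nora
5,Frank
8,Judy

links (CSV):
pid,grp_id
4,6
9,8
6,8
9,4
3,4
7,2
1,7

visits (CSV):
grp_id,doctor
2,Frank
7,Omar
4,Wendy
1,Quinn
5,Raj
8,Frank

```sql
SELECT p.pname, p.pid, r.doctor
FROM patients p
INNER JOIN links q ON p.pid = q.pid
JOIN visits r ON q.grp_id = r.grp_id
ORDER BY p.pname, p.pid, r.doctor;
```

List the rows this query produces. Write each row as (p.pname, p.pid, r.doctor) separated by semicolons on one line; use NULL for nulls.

Joins associate left-to-right: patients INNER JOIN links on pid gives 5 intermediate row(s).
Then INNER JOIN `visits r` on grp_id: keep only rows whose q.grp_id appears in r.

(Nora, 1, Omar); (Omar, 7, Frank); (Tom, 9, Frank); (Tom, 9, Wendy)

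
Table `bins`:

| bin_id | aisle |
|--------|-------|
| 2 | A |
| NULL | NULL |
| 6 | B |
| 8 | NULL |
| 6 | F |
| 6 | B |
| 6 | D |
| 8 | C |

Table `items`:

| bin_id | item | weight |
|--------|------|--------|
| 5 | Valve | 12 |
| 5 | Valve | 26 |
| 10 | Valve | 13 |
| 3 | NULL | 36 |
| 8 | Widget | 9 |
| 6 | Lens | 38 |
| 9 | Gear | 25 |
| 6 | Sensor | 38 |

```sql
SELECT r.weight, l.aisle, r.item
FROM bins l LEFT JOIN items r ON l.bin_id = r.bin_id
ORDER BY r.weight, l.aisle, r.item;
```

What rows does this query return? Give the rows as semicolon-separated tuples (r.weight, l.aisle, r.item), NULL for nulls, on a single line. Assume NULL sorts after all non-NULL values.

(9, C, Widget); (9, NULL, Widget); (38, B, Lens); (38, B, Lens); (38, B, Sensor); (38, B, Sensor); (38, D, Lens); (38, D, Sensor); (38, F, Lens); (38, F, Sensor); (NULL, A, NULL); (NULL, NULL, NULL)

LEFT JOIN keeps every row from `bins`; unmatched rows get NULL for `items`'s columns.
Matching on l.bin_id = r.bin_id. A NULL in a compared column never satisfies the condition.
- l[0] bin_id=2 → no match; kept with NULLs on the r side.
- l[1] bin_id=NULL → no match; kept with NULLs on the r side.
- l[2] bin_id=6 → 2 match(es) in r → 2 row(s).
- l[3] bin_id=8 → 1 match(es) in r → 1 row(s).
- l[4] bin_id=6 → 2 match(es) in r → 2 row(s).
- l[5] bin_id=6 → 2 match(es) in r → 2 row(s).
- l[6] bin_id=6 → 2 match(es) in r → 2 row(s).
- l[7] bin_id=8 → 1 match(es) in r → 1 row(s).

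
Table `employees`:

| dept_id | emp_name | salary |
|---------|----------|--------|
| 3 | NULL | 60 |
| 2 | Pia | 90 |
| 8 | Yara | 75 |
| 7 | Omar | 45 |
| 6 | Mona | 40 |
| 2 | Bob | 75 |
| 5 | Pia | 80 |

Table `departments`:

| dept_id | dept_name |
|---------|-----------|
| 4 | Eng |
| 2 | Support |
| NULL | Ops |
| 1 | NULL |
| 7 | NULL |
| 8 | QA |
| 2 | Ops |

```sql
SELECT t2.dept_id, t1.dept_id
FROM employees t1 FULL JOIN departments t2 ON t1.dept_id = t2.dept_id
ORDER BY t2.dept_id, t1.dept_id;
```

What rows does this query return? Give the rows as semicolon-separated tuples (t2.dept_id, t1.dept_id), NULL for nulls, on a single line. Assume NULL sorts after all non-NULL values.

(1, NULL); (2, 2); (2, 2); (2, 2); (2, 2); (4, NULL); (7, 7); (8, 8); (NULL, 3); (NULL, 5); (NULL, 6); (NULL, NULL)

FULL OUTER JOIN keeps every row from both sides; unmatched rows get NULL for the other side's columns.
Matching on t1.dept_id = t2.dept_id. A NULL in a compared column never satisfies the condition.
Matched pairs: 6; unmatched t1 rows kept: 3; unmatched t2 rows kept: 3.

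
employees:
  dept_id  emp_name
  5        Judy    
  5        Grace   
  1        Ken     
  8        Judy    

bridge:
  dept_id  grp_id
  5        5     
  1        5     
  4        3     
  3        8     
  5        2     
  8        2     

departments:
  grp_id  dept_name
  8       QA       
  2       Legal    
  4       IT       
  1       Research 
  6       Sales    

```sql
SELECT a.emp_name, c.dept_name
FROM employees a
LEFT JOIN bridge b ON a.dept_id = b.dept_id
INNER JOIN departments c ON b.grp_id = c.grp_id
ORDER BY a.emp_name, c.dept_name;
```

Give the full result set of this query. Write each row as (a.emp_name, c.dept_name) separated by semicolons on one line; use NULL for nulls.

Evaluate left to right. First `employees a LEFT JOIN bridge b` on dept_id: 6 row(s).
Then INNER JOIN `departments c` on grp_id: keep only rows whose b.grp_id appears in c.

(Grace, Legal); (Judy, Legal); (Judy, Legal)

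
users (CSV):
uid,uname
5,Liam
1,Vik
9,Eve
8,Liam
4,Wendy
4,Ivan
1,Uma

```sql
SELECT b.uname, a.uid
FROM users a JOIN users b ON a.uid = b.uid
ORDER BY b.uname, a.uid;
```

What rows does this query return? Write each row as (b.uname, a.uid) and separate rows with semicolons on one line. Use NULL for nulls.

(Eve, 9); (Ivan, 4); (Ivan, 4); (Liam, 5); (Liam, 8); (Uma, 1); (Uma, 1); (Vik, 1); (Vik, 1); (Wendy, 4); (Wendy, 4)

INNER JOIN keeps only pairs where the ON condition holds.
Matching on a.uid = b.uid.
- a (uid=5) pairs with 1 row(s) of b.
- a (uid=1) pairs with 2 row(s) of b.
- a (uid=9) pairs with 1 row(s) of b.
- a (uid=8) pairs with 1 row(s) of b.
- a (uid=4) pairs with 2 row(s) of b.
- a (uid=4) pairs with 2 row(s) of b.
- a (uid=1) pairs with 2 row(s) of b.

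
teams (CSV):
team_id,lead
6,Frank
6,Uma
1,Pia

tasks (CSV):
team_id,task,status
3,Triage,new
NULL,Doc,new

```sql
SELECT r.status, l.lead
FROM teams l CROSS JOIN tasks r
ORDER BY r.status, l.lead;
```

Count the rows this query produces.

6

CROSS JOIN pairs every row of `teams` with every row of `tasks`: 3 × 2 = 6 rows.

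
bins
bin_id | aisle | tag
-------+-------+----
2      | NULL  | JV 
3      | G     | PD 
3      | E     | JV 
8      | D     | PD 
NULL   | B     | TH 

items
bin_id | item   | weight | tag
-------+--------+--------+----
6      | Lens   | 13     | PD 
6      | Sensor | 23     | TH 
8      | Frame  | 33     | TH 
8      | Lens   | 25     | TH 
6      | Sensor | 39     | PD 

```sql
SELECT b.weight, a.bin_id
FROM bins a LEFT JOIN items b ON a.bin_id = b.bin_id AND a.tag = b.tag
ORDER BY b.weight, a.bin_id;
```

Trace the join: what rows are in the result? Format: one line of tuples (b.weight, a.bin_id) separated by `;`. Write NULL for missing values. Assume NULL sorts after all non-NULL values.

(NULL, 2); (NULL, 3); (NULL, 3); (NULL, 8); (NULL, NULL)

LEFT JOIN keeps every row from `bins`; unmatched rows get NULL for `items`'s columns.
Matching on a.bin_id = b.bin_id AND a.tag = b.tag. A NULL in a compared column never satisfies the condition.
- a row (bin_id=2, tag=JV): no match → kept, b columns NULL.
- a row (bin_id=3, tag=PD): no match → kept, b columns NULL.
- a row (bin_id=3, tag=JV): no match → kept, b columns NULL.
- a row (bin_id=8, tag=PD): no match → kept, b columns NULL.
- a row (bin_id=NULL, tag=TH): no match → kept, b columns NULL.
After projecting and ordering:
b.weight | a.bin_id
NULL | 2
NULL | 3
NULL | 3
NULL | 8
NULL | NULL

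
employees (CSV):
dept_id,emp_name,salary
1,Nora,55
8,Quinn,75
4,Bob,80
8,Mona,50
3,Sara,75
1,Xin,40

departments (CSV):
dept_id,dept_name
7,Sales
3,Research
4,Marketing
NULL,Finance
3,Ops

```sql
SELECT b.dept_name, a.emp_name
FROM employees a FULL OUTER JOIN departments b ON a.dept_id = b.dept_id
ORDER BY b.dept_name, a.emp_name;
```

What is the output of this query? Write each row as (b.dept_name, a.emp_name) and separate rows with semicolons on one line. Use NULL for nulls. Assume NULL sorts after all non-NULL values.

(Finance, NULL); (Marketing, Bob); (Ops, Sara); (Research, Sara); (Sales, NULL); (NULL, Mona); (NULL, Nora); (NULL, Quinn); (NULL, Xin)

FULL OUTER JOIN keeps every row from both sides; unmatched rows get NULL for the other side's columns.
Matching on a.dept_id = b.dept_id. A NULL in a compared column never satisfies the condition.
Matched pairs: 3; unmatched a rows kept: 4; unmatched b rows kept: 2.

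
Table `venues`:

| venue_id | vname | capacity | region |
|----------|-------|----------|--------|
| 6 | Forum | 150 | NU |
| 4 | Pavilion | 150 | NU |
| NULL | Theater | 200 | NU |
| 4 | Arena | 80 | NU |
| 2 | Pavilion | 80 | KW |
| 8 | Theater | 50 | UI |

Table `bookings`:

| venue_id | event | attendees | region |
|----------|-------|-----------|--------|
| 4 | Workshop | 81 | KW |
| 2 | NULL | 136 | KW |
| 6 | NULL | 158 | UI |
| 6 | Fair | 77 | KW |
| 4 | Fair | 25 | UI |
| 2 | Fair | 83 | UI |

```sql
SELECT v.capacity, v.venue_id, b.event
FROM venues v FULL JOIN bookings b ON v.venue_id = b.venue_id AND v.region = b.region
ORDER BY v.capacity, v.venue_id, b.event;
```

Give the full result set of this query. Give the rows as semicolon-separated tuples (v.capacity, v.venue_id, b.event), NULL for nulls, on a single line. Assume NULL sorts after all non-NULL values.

(50, 8, NULL); (80, 2, NULL); (80, 4, NULL); (150, 4, NULL); (150, 6, NULL); (200, NULL, NULL); (NULL, NULL, Fair); (NULL, NULL, Fair); (NULL, NULL, Fair); (NULL, NULL, Workshop); (NULL, NULL, NULL)

FULL OUTER JOIN keeps every row from both sides; unmatched rows get NULL for the other side's columns.
Matching on v.venue_id = b.venue_id AND v.region = b.region. A NULL in a compared column never satisfies the condition.
- v (venue_id=6, region=NU) has no partner → padded with NULL.
- v (venue_id=4, region=NU) has no partner → padded with NULL.
- v (venue_id=NULL, region=NU) has no partner → padded with NULL.
- v (venue_id=4, region=NU) has no partner → padded with NULL.
- v (venue_id=2, region=KW) pairs with 1 row(s) of b.
- v (venue_id=8, region=UI) has no partner → padded with NULL.
- 5 b row(s) had no v match → kept, v columns NULL.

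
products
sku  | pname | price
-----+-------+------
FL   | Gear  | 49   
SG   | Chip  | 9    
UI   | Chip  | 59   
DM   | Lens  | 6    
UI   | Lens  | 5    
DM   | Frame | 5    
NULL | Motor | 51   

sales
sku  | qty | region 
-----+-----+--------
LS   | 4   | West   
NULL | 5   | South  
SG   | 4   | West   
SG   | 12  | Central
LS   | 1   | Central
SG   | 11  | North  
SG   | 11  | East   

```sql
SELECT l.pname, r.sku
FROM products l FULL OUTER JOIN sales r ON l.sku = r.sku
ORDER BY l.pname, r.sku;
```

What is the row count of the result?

13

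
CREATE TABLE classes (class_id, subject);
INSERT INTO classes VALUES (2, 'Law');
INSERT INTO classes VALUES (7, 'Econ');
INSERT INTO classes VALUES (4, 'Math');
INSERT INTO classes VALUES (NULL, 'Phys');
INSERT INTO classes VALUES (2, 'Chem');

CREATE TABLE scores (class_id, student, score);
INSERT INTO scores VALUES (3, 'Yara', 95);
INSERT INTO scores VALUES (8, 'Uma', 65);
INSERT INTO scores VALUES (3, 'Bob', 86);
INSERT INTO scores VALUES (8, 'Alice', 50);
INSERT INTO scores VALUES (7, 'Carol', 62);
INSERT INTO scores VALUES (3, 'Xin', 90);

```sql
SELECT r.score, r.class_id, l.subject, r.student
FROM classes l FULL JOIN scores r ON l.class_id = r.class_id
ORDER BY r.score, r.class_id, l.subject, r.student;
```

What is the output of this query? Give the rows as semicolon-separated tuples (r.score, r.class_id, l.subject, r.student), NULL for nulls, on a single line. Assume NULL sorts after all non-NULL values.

(50, 8, NULL, Alice); (62, 7, Econ, Carol); (65, 8, NULL, Uma); (86, 3, NULL, Bob); (90, 3, NULL, Xin); (95, 3, NULL, Yara); (NULL, NULL, Chem, NULL); (NULL, NULL, Law, NULL); (NULL, NULL, Math, NULL); (NULL, NULL, Phys, NULL)

FULL OUTER JOIN keeps every row from both sides; unmatched rows get NULL for the other side's columns.
Matching on l.class_id = r.class_id. A NULL in a compared column never satisfies the condition.
Matched pairs: 1; unmatched l rows kept: 4; unmatched r rows kept: 5.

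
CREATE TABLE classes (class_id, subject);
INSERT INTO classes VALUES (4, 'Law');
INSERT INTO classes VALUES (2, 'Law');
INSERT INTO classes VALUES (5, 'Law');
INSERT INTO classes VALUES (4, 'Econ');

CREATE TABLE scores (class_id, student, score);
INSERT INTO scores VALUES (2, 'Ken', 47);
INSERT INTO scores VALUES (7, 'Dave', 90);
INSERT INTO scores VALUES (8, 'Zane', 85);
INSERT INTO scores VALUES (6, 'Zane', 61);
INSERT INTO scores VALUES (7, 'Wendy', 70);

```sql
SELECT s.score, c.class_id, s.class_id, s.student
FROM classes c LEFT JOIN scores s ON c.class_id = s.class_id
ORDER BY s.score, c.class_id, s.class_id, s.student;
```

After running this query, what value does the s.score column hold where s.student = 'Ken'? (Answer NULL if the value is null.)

LEFT JOIN keeps every row from `classes`; unmatched rows get NULL for `scores`'s columns.
Matching on c.class_id = s.class_id.
- c[0] class_id=4 → no match; kept with NULLs on the s side.
- c[1] class_id=2 → 1 match(es) in s → 1 row(s).
- c[2] class_id=5 → no match; kept with NULLs on the s side.
- c[3] class_id=4 → no match; kept with NULLs on the s side.

47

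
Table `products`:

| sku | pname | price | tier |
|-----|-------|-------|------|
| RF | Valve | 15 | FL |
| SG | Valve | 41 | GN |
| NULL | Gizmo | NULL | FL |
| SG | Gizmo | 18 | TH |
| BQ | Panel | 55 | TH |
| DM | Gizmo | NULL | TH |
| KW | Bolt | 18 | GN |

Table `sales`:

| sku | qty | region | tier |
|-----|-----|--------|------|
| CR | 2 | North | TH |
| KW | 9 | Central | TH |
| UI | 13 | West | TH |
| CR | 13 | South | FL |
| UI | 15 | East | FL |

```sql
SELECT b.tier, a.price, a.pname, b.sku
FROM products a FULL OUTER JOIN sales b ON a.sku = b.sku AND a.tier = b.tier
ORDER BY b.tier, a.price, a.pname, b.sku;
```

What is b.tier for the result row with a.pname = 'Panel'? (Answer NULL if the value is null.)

FULL OUTER JOIN keeps every row from both sides; unmatched rows get NULL for the other side's columns.
Matching on a.sku = b.sku AND a.tier = b.tier. A NULL in a compared column never satisfies the condition.
- a row (sku=RF, tier=FL): no match → kept, b columns NULL.
- a row (sku=SG, tier=GN): no match → kept, b columns NULL.
- a row (sku=NULL, tier=FL): no match → kept, b columns NULL.
- a row (sku=SG, tier=TH): no match → kept, b columns NULL.
- a row (sku=BQ, tier=TH): no match → kept, b columns NULL.
- a row (sku=DM, tier=TH): no match → kept, b columns NULL.
- a row (sku=KW, tier=GN): no match → kept, b columns NULL.
- plus 5 unmatched b row(s), each kept with NULL a columns.

NULL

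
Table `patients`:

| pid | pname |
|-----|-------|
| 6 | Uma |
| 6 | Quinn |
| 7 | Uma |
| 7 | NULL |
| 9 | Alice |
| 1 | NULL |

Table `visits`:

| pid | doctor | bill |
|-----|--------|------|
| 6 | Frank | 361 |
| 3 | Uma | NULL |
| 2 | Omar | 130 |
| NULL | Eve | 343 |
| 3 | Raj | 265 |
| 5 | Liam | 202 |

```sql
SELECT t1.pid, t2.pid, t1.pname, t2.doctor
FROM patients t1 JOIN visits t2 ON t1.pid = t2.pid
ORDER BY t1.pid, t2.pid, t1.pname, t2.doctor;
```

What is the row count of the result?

INNER JOIN keeps only pairs where the ON condition holds.
Matching on t1.pid = t2.pid. A NULL in a compared column never satisfies the condition.
Matched pairs: 2.
Total: 2 rows.

2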